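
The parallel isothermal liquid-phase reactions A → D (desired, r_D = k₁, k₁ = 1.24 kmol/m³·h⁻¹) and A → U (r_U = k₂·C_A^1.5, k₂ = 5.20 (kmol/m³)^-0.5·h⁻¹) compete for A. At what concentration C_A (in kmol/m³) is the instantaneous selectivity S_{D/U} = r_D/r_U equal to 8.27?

S_{D/U} = (k₁/k₂)·C_A^-1.5 ⇒ C_A = (S·k₂/k₁)^(1/(-1.5)).
= (8.27×5.20/1.24)^(-0.6667) = (34.68)^(-0.6667) = 0.0940 kmol/m³.

0.0940 kmol/m³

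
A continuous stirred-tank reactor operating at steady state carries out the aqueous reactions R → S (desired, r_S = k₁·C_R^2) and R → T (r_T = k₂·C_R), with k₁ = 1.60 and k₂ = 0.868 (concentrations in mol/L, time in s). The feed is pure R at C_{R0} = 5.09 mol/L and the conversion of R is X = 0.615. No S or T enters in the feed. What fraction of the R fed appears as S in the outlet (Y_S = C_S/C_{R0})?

0.482

Exit C_R = C_{R0}(1−X) = 5.09×0.385 = 1.960 mol/L.
Rates in a CSTR are evaluated at the outlet concentration: r_S = 1.60×1.960^2 = 6.144, r_T = 0.868×1.960 = 1.701.
Fraction of consumed R going to S: r_S/(r_S+r_T) = 0.7832.
C_S = 0.7832·C_{R0}·X = 0.7832×5.09×0.615 = 2.45 mol/L; Y_S = C_S/C_{R0} = 0.482.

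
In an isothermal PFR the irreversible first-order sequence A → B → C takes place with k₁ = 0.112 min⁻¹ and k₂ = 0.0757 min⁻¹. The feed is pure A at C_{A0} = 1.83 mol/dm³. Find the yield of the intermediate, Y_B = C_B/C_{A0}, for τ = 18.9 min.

The intermediate concentration in a first-order A→B→C sequence is C_B = k₁C_{A0}(e^(−k₁τ) − e^(−k₂τ))/(k₂−k₁).
e^(−k₁τ) = e^(−0.112×18.9) = e^(−2.117) = 0.1204; e^(−k₂τ) = e^(−1.431) = 0.2391.
C_B = 0.112×1.83/(0.0757−0.112) × (0.1204−0.2391) = (-5.646)×(-0.1187) = 0.6703 mol/dm³.
Y_B = C_B/C_{A0} = 0.6703/1.83 = 0.366.

0.366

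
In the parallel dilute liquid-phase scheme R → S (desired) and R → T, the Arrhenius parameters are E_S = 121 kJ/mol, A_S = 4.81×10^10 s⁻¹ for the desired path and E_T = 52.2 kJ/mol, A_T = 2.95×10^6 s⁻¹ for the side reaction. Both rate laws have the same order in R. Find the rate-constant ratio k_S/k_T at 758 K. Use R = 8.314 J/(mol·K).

With equal orders, S_{S/T} = k_S/k_T = (A_S/A_T)·exp[(E_T−E_S)/(RT)].
(E_T−E_S)/(RT) = (52.2−121)×10³/(8.314×758) = -68800/6302 = -10.92.
k_S/k_T = (4.81×10^10/2.95×10^6)·exp(-10.92) = 16305 × 1.814×10^-5 = 0.296.

0.296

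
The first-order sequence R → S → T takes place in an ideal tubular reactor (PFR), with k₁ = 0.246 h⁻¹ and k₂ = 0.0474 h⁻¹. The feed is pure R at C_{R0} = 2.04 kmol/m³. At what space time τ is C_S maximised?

8.29 h

For first-order series the maximum of C_S occurs at τ_opt = ln(k₂/k₁)/(k₂−k₁).
= ln(0.0474/0.246)/(0.0474−0.246) = ln(0.1927)/-0.1986 = -1.647/-0.1986 = 8.29 h.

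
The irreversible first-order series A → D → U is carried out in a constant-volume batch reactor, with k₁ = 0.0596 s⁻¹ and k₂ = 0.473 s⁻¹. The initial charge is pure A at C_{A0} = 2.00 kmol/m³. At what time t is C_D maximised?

Setting dC_D/dt = 0 gives t_opt = ln(k₂/k₁)/(k₂−k₁).
= ln(0.473/0.0596)/(0.473−0.0596) = ln(7.936)/0.4134 = 2.071/0.4134 = 5.01 s.

5.01 s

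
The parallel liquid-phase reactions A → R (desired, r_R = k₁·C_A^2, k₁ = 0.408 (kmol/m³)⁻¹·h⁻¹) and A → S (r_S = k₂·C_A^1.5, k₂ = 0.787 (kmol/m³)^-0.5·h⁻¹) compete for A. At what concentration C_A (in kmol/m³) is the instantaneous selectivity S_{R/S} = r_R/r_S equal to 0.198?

0.146 kmol/m³

S_{R/S} = (k₁/k₂)·C_A^0.5 ⇒ C_A = (S·k₂/k₁)^(2).
= (0.198×0.787/0.408)^(2) = (0.3819)^(2) = 0.146 kmol/m³.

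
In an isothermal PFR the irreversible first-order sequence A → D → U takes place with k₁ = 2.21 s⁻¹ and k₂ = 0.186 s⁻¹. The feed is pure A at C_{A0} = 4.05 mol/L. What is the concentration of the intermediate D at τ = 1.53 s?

3.18 mol/L

The intermediate concentration in a first-order A→B→C sequence is C_D = k₁C_{A0}(e^(−k₁τ) − e^(−k₂τ))/(k₂−k₁).
e^(−k₁τ) = e^(−2.21×1.53) = e^(−3.381) = 0.03400; e^(−k₂τ) = e^(−0.2846) = 0.7523.
C_D = 2.21×4.05/(0.186−2.21) × (0.03400−0.7523) = (-4.422)×(-0.7183) = 3.177 mol/L.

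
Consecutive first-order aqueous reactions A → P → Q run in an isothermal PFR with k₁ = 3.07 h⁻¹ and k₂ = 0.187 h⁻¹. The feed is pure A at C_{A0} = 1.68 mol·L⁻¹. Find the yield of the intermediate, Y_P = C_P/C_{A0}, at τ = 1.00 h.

Solving the coupled first-order balances gives C_P(τ) = [k₁/(k₂−k₁)]·C_{A0}·(e^(−k₁τ) − e^(−k₂τ)).
e^(−k₁τ) = e^(−3.07×1.00) = e^(−3.070) = 0.04642; e^(−k₂τ) = e^(−0.1870) = 0.8294.
C_P = 3.07×1.68/(0.187−3.07) × (0.04642−0.8294) = (-1.789)×(-0.7830) = 1.401 mol·L⁻¹.
Y_P = C_P/C_{A0} = 1.401/1.68 = 0.834.

0.834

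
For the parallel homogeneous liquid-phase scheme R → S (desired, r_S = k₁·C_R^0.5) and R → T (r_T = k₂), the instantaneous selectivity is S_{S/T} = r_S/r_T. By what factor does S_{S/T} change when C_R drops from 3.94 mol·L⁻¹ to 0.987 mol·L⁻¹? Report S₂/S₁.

S_{S/T} = (k₁/k₂)·C_R^0.5, so S₂/S₁ = (C_{R,2}/C_{R,1})^0.5.
= (0.987/3.94)^0.5 = (0.2505)^0.5 = 0.501.
Selectivity toward S falls as C_R falls — high-concentration operation is favoured.

0.501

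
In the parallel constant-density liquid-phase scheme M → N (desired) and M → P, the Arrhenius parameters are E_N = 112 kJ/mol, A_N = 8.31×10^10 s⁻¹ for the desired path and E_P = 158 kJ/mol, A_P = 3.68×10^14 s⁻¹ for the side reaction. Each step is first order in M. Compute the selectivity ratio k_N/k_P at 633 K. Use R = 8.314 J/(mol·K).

k_N/k_P = (A_N/A_P)·exp[−(E_N−E_P)/(RT)] = (A_N/A_P)·exp[(E_P−E_N)/(RT)].
(E_P−E_N)/(RT) = (158−112)×10³/(8.314×633) = 46000/5263 = 8.741.
k_N/k_P = (8.31×10^10/3.68×10^14)·exp(8.741) = 2.258×10^-4 × 6252 = 1.41.
Since E_N < E_P, lowering the temperature improves selectivity toward N.

1.41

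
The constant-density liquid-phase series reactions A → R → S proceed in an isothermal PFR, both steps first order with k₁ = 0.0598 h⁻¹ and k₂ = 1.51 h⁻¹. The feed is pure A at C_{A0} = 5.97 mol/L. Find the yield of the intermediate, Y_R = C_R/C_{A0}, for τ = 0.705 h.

0.0253

The intermediate concentration in a first-order A→B→C sequence is C_R = k₁C_{A0}(e^(−k₁τ) − e^(−k₂τ))/(k₂−k₁).
e^(−k₁τ) = e^(−0.0598×0.705) = e^(−0.04216) = 0.9587; e^(−k₂τ) = e^(−1.065) = 0.3449.
C_R = 0.0598×5.97/(1.51−0.0598) × (0.9587−0.3449) = 0.2462×0.6138 = 0.1511 mol/L.
Y_R = C_R/C_{A0} = 0.1511/5.97 = 0.0253.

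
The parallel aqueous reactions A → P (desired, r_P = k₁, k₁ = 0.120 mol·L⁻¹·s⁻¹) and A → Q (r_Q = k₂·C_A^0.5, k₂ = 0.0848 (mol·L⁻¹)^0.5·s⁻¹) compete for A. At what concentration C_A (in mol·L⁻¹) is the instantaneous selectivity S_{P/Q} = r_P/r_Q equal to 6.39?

0.0490 mol·L⁻¹

S_{P/Q} = (k₁/k₂)·C_A^-0.5 ⇒ C_A = (S·k₂/k₁)^(-2).
= (6.39×0.0848/0.120)^(-2) = (4.516)^(-2) = 0.0490 mol·L⁻¹.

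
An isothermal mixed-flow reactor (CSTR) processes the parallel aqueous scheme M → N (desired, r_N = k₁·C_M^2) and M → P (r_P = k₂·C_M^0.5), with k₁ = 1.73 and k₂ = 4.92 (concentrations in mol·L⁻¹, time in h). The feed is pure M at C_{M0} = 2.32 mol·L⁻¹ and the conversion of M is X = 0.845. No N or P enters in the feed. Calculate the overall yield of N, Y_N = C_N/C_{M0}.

0.0596

Exit C_M = C_{M0}(1−X) = 2.32×0.155 = 0.3596 mol·L⁻¹.
In a CSTR the entire volume is at exit conditions, so r_N = 1.73×0.3596^2 = 0.2237 and r_P = 4.92×0.3596^0.5 = 2.950.
Fraction of consumed M going to N: r_N/(r_N+r_P) = 0.07048.
C_N = 0.07048·C_{M0}·X = 0.07048×2.32×0.845 = 0.138 mol·L⁻¹; Y_N = C_N/C_{M0} = 0.0596.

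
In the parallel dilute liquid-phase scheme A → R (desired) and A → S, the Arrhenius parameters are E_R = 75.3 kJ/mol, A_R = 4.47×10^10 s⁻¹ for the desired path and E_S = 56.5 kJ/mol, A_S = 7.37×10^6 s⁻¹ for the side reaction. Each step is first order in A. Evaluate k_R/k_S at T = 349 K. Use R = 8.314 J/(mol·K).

9.31

With equal orders, S_{R/S} = k_R/k_S = (A_R/A_S)·exp[(E_S−E_R)/(RT)].
(E_S−E_R)/(RT) = (56.5−75.3)×10³/(8.314×349) = -18800/2902 = -6.479.
k_R/k_S = (4.47×10^10/7.37×10^6)·exp(-6.479) = 6065 × 0.001535 = 9.31.
Since E_R > E_S, raising the temperature improves selectivity toward R.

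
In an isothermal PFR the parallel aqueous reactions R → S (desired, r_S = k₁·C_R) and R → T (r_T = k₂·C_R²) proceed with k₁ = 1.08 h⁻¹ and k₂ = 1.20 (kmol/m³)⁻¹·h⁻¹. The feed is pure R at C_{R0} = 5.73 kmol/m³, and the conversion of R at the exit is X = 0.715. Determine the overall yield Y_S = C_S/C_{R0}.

C_R = C_{R0}(1−X) = 1.633 kmol/m³.
Along a PFR/batch, dC_S/dC_R = −r_S/(r_S+r_T) = −k₁/(k₁+k₂·C_R).
Integrating from C_{R0} to C_R: C_S = (1.08/1.20)·ln[(1.08+1.20·5.73)/(1.08+1.20·1.63)] = 0.9000·ln(7.956/3.040) = 0.8660 kmol/m³.
Y_S = C_S/C_{R0} = 0.8660/5.73 = 0.151.

0.151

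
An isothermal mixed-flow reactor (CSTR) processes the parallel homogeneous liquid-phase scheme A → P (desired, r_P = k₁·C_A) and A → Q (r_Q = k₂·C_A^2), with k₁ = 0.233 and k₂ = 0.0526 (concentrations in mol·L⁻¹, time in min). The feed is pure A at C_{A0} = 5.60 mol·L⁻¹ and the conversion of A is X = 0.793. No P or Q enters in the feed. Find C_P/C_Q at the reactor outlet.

Exit C_A = C_{A0}(1−X) = 5.60×0.207 = 1.159 mol·L⁻¹.
A CSTR operates uniformly at the exit composition, giving r_P = 0.2701 and r_Q = 0.07068 (each k·C_A^n at C_A = 1.159).
Overall selectivity = C_P/C_Q = r_Pτ/(r_Qτ) = r_P/r_Q = 3.82.

3.82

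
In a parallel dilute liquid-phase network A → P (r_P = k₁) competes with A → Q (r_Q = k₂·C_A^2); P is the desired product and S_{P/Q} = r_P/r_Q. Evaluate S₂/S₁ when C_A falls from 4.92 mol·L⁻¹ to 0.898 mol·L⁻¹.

S_{P/Q} = (k₁/k₂)·C_A^-2, so S₂/S₁ = (C_{A,2}/C_{A,1})^-2.
= (0.898/4.92)^(-2) = (0.1825)^(-2) = 30.0.
Selectivity toward P rises as C_A falls — low-concentration operation is favoured.

30.0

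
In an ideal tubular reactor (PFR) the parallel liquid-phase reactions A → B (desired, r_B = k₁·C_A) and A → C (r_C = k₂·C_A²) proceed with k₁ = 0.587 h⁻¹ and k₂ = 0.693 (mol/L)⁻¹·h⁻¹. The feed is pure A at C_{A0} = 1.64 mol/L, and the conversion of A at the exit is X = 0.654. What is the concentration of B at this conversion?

C_A = C_{A0}(1−X) = 0.5674 mol/L.
Along a PFR/batch, dC_B/dC_A = −r_B/(r_B+r_C) = −k₁/(k₁+k₂·C_A).
Integrating from C_{A0} to C_A: C_B = (0.587/0.693)·ln[(0.587+0.693·1.64)/(0.587+0.693·0.567)] = 0.8470·ln(1.724/0.9802) = 0.4780 mol/L.

0.478 mol/L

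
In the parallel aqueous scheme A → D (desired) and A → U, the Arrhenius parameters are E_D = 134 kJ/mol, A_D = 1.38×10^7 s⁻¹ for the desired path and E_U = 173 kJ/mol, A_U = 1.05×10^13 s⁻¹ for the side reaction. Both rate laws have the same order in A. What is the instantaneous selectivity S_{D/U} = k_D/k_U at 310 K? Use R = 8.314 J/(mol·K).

k_D/k_U = (A_D/A_U)·exp[−(E_D−E_U)/(RT)] = (A_D/A_U)·exp[(E_U−E_D)/(RT)].
(E_U−E_D)/(RT) = (173−134)×10³/(8.314×310) = 39000/2577 = 15.13.
k_D/k_U = (1.38×10^7/1.05×10^13)·exp(15.13) = 1.314×10^-6 × 3.730×10^6 = 4.90.
Since E_D < E_U, lowering the temperature improves selectivity toward D.

4.90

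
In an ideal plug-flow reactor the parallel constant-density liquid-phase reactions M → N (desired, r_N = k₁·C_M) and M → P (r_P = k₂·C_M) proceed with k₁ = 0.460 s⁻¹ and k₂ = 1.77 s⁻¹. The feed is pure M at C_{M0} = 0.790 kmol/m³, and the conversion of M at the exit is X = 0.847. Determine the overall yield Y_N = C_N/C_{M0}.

0.175

C_M = C_{M0}(1−X) = 0.1209 kmol/m³.
Both paths are first order in M, so the instantaneous fraction to N is constant: dC_N/d(−C_M) = k₁/(k₁+k₂) = 0.2063.
C_N = 0.2063·(C_{M0}−C_M) = 0.2063×0.6691 = 0.138 kmol/m³.
Y_N = C_N/C_{M0} = 0.1380/0.790 = 0.175.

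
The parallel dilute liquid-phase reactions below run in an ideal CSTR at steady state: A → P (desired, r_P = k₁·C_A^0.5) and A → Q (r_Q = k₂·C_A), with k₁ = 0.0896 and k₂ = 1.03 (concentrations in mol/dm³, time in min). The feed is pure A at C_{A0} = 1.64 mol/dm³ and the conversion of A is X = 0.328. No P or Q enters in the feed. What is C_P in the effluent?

Exit C_A = C_{A0}(1−X) = 1.64×0.672 = 1.102 mol/dm³.
In a CSTR the entire volume is at exit conditions, so r_P = 0.0896×1.102^0.5 = 0.09406 and r_Q = 1.03×1.102 = 1.135.
Fraction of consumed A going to P: r_P/(r_P+r_Q) = 0.07652.
C_P = 0.07652·C_{A0}·X = 0.07652×1.64×0.328 = 0.0412 mol/dm³.

0.0412 mol/dm³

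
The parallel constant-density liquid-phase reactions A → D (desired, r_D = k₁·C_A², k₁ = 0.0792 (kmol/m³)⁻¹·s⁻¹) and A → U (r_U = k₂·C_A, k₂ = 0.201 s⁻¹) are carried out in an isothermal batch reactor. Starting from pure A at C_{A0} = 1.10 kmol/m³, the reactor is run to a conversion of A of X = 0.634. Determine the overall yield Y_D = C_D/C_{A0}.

0.143

C_A = C_{A0}(1−X) = 0.4026 kmol/m³.
Along a PFR/batch, dC_U/dC_A = −r_U/(r_D+r_U) = −k₂/(k₂+k₁·C_A).
Integrating from C_{A0} to C_A: C_U = (0.201/0.0792)·ln[(0.201+0.0792·1.10)/(0.201+0.0792·0.403)] = 2.538·ln(0.2881/0.2329) = 0.5401 kmol/m³.
Then C_D = (C_{A0}−C_A) − C_U = 0.6974 − 0.5401 = 0.1573 kmol/m³.
Y_D = C_D/C_{A0} = 0.1573/1.10 = 0.143.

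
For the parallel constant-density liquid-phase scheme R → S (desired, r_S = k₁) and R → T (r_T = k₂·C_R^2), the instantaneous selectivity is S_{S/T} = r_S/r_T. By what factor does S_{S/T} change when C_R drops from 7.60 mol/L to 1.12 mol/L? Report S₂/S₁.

46.0

S_{S/T} = (k₁/k₂)·C_R^-2, so S₂/S₁ = (C_{R,2}/C_{R,1})^-2.
= (1.12/7.60)^(-2) = (0.1474)^(-2) = 46.0.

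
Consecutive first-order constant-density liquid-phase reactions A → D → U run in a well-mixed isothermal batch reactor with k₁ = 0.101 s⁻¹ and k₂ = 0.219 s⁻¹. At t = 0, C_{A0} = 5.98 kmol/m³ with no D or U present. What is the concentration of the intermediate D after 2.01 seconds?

For first-order series with pure A initially, C_D(t) = k₁C_{A0}/(k₂−k₁)·(e^(−k₁t) − e^(−k₂t)).
e^(−k₁t) = e^(−0.101×2.01) = e^(−0.2030) = 0.8163; e^(−k₂t) = e^(−0.4402) = 0.6439.
C_D = 0.101×5.98/(0.219−0.101) × (0.8163−0.6439) = 5.118×0.1724 = 0.8822 kmol/m³.

0.882 kmol/m³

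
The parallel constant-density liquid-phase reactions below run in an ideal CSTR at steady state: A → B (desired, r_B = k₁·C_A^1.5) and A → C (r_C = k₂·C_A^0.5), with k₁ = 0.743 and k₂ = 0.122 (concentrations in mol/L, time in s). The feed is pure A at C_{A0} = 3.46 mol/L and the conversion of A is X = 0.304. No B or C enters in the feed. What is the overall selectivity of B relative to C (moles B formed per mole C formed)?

Exit C_A = C_{A0}(1−X) = 3.46×0.696 = 2.408 mol/L.
Rates in a CSTR are evaluated at the outlet concentration: r_B = 0.743×2.408^1.5 = 2.777, r_C = 0.122×2.408^0.5 = 0.1893.
Overall selectivity = C_B/C_C = r_Bτ/(r_Cτ) = r_B/r_C = 14.7.

14.7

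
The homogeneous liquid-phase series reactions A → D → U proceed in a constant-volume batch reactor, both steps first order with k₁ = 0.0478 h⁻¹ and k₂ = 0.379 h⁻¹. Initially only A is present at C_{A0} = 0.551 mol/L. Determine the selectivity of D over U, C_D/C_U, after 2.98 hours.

Solving the coupled first-order balances gives C_D(t) = [k₁/(k₂−k₁)]·C_{A0}·(e^(−k₁t) − e^(−k₂t)).
e^(−k₁t) = e^(−0.0478×2.98) = e^(−0.1424) = 0.8672; e^(−k₂t) = e^(−1.129) = 0.3232.
C_D = 0.0478×0.551/(0.379−0.0478) × (0.8672−0.3232) = 0.07952×0.5440 = 0.04326 mol/L.
C_A = C_{A0}e^(−k₁t) = 0.4778 mol/L, so C_U = C_{A0}−C_A−C_D = 0.02989 mol/L; C_D/C_U = 1.45.

1.45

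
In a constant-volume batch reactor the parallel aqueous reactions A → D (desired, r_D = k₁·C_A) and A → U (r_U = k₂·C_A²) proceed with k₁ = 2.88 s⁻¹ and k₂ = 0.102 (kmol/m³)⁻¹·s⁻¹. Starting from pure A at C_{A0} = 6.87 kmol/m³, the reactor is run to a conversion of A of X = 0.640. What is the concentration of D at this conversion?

C_A = C_{A0}(1−X) = 2.473 kmol/m³.
Along a PFR/batch, dC_D/dC_A = −r_D/(r_D+r_U) = −k₁/(k₁+k₂·C_A).
Integrating from C_{A0} to C_A: C_D = (2.88/0.102)·ln[(2.88+0.102·6.87)/(2.88+0.102·2.47)] = 28.24·ln(3.581/3.132) = 3.778 kmol/m³.

3.78 kmol/m³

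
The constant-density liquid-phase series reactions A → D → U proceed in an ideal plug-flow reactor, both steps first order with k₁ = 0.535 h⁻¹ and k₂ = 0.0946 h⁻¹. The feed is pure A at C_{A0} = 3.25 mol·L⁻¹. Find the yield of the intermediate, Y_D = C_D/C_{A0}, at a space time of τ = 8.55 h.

For first-order series with pure A initially, C_D(τ) = k₁C_{A0}/(k₂−k₁)·(e^(−k₁τ) − e^(−k₂τ)).
e^(−k₁τ) = e^(−0.535×8.55) = e^(−4.574) = 0.01031; e^(−k₂τ) = e^(−0.8088) = 0.4454.
C_D = 0.535×3.25/(0.0946−0.535) × (0.01031−0.4454) = (-3.948)×(-0.4351) = 1.718 mol·L⁻¹.
Y_D = C_D/C_{A0} = 1.718/3.25 = 0.529.

0.529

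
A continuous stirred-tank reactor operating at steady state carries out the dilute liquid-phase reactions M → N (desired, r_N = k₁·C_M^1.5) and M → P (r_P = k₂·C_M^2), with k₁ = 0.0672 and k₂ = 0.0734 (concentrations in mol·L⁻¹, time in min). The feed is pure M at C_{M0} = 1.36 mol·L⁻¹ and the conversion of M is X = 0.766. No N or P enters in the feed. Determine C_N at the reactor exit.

Exit C_M = C_{M0}(1−X) = 1.36×0.234 = 0.3182 mol·L⁻¹.
Rates in a CSTR are evaluated at the outlet concentration: r_N = 0.0672×0.3182^1.5 = 0.01206, r_P = 0.0734×0.3182^2 = 0.007434.
Fraction of consumed M going to N: r_N/(r_N+r_P) = 0.6187.
C_N = 0.6187·C_{M0}·X = 0.6187×1.36×0.766 = 0.645 mol·L⁻¹.

0.645 mol·L⁻¹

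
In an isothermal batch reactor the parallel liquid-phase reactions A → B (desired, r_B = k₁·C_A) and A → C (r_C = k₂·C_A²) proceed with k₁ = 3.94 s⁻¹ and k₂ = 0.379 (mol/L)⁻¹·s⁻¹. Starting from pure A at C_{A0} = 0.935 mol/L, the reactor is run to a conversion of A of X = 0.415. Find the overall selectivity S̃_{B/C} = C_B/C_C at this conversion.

14.1

C_A = C_{A0}(1−X) = 0.5470 mol/L.
Along a PFR/batch, dC_B/dC_A = −r_B/(r_B+r_C) = −k₁/(k₁+k₂·C_A).
Integrating from C_{A0} to C_A: C_B = (3.94/0.379)·ln[(3.94+0.379·0.935)/(3.94+0.379·0.547)] = 10.40·ln(4.294/4.147) = 0.3622 mol/L.
C_C = (C_{A0}−C_A)−C_B = 0.02578 mol/L; S̃_{B/C} = 0.3622/0.02578 = 14.1.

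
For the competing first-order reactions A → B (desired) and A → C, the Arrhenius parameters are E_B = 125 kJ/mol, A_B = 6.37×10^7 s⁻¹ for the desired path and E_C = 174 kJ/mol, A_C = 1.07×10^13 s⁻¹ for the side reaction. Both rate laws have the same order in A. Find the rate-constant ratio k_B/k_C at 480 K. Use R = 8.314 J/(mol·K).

With equal orders, S_{B/C} = k_B/k_C = (A_B/A_C)·exp[(E_C−E_B)/(RT)].
(E_C−E_B)/(RT) = (174−125)×10³/(8.314×480) = 49000/3991 = 12.28.
k_B/k_C = (6.37×10^7/1.07×10^13)·exp(12.28) = 5.953×10^-6 × 2.150×10^5 = 1.28.

1.28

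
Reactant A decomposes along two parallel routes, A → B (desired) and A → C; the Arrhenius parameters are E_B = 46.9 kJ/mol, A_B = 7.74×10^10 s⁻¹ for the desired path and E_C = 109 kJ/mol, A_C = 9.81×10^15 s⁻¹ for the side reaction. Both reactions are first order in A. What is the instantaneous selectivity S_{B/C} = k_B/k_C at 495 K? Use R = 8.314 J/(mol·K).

28.2

Since both paths have the same order in A, the concentration cancels and S_{B/C} = k_B/k_C = (A_B/A_C)·exp[(E_C−E_B)/(RT)].
(E_C−E_B)/(RT) = (109−46.9)×10³/(8.314×495) = 62100/4115 = 15.09.
k_B/k_C = (7.74×10^10/9.81×10^15)·exp(15.09) = 7.890×10^-6 × 3.575×10^6 = 28.2.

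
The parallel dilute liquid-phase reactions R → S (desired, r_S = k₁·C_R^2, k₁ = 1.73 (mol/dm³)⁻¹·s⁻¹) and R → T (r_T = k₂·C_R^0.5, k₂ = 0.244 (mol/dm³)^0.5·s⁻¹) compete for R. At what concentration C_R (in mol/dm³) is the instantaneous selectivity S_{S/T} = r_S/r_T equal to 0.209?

S_{S/T} = (k₁/k₂)·C_R^1.5 ⇒ C_R = (S·k₂/k₁)^(1/1.5).
= (0.209×0.244/1.73)^(0.6667) = (0.02948)^(0.6667) = 0.0954 mol/dm³.

0.0954 mol/dm³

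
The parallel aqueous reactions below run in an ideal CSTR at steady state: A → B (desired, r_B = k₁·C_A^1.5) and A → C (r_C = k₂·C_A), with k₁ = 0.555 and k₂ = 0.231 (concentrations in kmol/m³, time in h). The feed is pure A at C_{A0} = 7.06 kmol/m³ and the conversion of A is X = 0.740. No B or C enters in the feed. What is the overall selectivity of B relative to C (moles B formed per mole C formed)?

Exit C_A = C_{A0}(1−X) = 7.06×0.260 = 1.836 kmol/m³.
In a CSTR the entire volume is at exit conditions, so r_B = 0.555×1.836^1.5 = 1.380 and r_C = 0.231×1.836 = 0.4240.
Overall selectivity = C_B/C_C = r_Bτ/(r_Cτ) = r_B/r_C = 3.26.

3.26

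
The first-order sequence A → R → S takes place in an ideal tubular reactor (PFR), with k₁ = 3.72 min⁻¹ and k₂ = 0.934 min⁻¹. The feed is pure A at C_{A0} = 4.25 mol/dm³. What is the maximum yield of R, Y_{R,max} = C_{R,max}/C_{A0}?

For a first-order series the maximum intermediate yield is C_{R,max}/C_{A0} = (k₁/k₂)^[k₂/(k₂−k₁)].
= (3.72/0.934)^(0.934/(0.934−3.72)) = (3.983)^(-0.3352) = 0.6292.

0.629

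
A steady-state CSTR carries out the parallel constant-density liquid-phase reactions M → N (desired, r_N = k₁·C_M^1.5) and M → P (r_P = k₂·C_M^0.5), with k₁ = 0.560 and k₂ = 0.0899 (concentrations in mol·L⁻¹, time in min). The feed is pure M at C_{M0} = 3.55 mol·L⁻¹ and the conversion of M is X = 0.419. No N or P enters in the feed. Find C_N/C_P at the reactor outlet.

Exit C_M = C_{M0}(1−X) = 3.55×0.581 = 2.063 mol·L⁻¹.
A CSTR operates uniformly at the exit composition, giving r_N = 1.659 and r_P = 0.1291 (each k·C_M^n at C_M = 2.063).
Overall selectivity = C_N/C_P = r_Nτ/(r_Pτ) = r_N/r_P = 12.8.

12.8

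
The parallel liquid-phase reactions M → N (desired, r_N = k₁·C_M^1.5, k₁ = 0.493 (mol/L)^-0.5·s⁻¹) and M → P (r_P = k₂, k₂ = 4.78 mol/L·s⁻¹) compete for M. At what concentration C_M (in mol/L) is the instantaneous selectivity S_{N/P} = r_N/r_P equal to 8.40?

18.8 mol/L

S_{N/P} = (k₁/k₂)·C_M^1.5 ⇒ C_M = (S·k₂/k₁)^(1/1.5).
= (8.40×4.78/0.493)^(0.6667) = (81.44)^(0.6667) = 18.8 mol/L.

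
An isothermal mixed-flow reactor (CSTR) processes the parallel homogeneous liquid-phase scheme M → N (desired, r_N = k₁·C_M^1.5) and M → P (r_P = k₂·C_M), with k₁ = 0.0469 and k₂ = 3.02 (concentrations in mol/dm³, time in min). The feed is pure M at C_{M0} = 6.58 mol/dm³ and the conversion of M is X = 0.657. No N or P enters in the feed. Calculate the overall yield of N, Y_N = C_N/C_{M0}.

0.0150

Exit C_M = C_{M0}(1−X) = 6.58×0.343 = 2.257 mol/dm³.
In a CSTR the entire volume is at exit conditions, so r_N = 0.0469×2.257^1.5 = 0.1590 and r_P = 3.02×2.257 = 6.816.
Fraction of consumed M going to N: r_N/(r_N+r_P) = 0.02280.
C_N = 0.02280·C_{M0}·X = 0.02280×6.58×0.657 = 0.0986 mol/dm³; Y_N = C_N/C_{M0} = 0.0150.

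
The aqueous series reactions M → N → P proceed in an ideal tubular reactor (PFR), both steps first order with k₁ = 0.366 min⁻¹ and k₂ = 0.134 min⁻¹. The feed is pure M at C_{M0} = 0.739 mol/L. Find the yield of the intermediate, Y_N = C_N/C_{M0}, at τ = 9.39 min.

For first-order series with pure M initially, C_N(τ) = k₁C_{M0}/(k₂−k₁)·(e^(−k₁τ) − e^(−k₂τ)).
e^(−k₁τ) = e^(−0.366×9.39) = e^(−3.437) = 0.03217; e^(−k₂τ) = e^(−1.258) = 0.2841.
C_N = 0.366×0.739/(0.134−0.366) × (0.03217−0.2841) = (-1.166)×(-0.2520) = 0.2938 mol/L.
Y_N = C_N/C_{M0} = 0.2938/0.739 = 0.398.

0.398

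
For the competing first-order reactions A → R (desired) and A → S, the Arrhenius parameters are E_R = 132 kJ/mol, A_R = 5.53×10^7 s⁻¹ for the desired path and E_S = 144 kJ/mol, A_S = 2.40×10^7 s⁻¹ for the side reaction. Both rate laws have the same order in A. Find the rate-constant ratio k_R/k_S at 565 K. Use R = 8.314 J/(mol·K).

29.6

With equal orders, S_{R/S} = k_R/k_S = (A_R/A_S)·exp[(E_S−E_R)/(RT)].
(E_S−E_R)/(RT) = (144−132)×10³/(8.314×565) = 12000/4697 = 2.555.
k_R/k_S = (5.53×10^7/2.40×10^7)·exp(2.555) = 2.304 × 12.87 = 29.6.
Since E_R < E_S, lowering the temperature improves selectivity toward R.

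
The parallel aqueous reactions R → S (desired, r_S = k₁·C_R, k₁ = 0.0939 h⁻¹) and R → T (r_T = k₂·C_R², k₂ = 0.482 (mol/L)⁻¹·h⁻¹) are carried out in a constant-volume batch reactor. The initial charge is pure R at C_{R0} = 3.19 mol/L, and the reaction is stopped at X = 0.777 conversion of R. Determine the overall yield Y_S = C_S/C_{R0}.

C_R = C_{R0}(1−X) = 0.7114 mol/L.
Along a PFR/batch, dC_S/dC_R = −r_S/(r_S+r_T) = −k₁/(k₁+k₂·C_R).
Integrating from C_{R0} to C_R: C_S = (0.0939/0.482)·ln[(0.0939+0.482·3.19)/(0.0939+0.482·0.711)] = 0.1948·ln(1.631/0.4368) = 0.2567 mol/L.
Y_S = C_S/C_{R0} = 0.2567/3.19 = 0.0805.

0.0805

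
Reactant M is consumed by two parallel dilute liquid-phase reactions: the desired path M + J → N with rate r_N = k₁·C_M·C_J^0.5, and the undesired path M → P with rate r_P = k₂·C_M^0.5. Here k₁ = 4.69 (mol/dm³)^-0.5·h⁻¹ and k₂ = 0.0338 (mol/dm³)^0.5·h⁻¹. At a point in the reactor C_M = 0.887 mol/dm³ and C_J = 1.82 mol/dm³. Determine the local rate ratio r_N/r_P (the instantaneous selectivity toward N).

176

S_{N/P} = r_N/r_P = (k₁·C_M·C_J^0.5)/(k₂·C_M^0.5) = (k₁/k₂)·C_M^0.5·C_J^0.5.
= (4.69×0.8870×1.820^0.5) / (0.0338×0.8870^0.5) = 5.612/0.03183 = 176.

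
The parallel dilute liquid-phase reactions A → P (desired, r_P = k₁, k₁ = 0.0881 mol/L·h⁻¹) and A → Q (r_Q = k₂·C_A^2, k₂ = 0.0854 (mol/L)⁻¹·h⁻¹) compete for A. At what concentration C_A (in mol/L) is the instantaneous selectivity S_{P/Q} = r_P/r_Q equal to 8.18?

S_{P/Q} = (k₁/k₂)·C_A^-2 ⇒ C_A = (S·k₂/k₁)^(-0.5).
= (8.18×0.0854/0.0881)^(-0.5) = (7.929)^(-0.5) = 0.355 mol/L.

0.355 mol/L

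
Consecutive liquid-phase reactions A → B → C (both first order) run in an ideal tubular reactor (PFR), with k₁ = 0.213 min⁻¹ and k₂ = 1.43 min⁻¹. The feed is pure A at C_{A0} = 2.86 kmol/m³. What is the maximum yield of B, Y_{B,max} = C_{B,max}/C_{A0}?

0.107

Evaluating C_B at τ_opt = ln(k₂/k₁)/(k₂−k₁) gives C_{B,max}/C_{A0} = (k₁/k₂)^[k₂/(k₂−k₁)].
= (0.213/1.43)^(1.43/(1.43−0.213)) = (0.1490)^(1.175) = 0.1067.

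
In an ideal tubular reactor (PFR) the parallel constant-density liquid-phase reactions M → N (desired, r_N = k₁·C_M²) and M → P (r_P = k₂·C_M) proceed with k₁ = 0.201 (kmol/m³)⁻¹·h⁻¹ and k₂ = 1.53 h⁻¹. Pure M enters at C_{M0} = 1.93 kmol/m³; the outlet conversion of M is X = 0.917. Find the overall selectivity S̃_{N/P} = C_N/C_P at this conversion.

0.133

C_M = C_{M0}(1−X) = 0.1602 kmol/m³.
Along a PFR/batch, dC_P/dC_M = −r_P/(r_N+r_P) = −k₂/(k₂+k₁·C_M).
Integrating from C_{M0} to C_M: C_P = (1.53/0.201)·ln[(1.53+0.201·1.93)/(1.53+0.201·0.160)] = 7.612·ln(1.918/1.562) = 1.562 kmol/m³.
Then C_N = (C_{M0}−C_M) − C_P = 1.770 − 1.562 = 0.2082 kmol/m³.
S̃_{N/P} = C_N/C_P = 0.2082/1.562 = 0.133.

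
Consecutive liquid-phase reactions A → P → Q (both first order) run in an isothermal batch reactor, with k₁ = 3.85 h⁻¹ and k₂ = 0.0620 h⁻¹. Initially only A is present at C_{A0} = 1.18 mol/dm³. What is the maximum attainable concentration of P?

1.10 mol/dm³

Evaluating C_P at t_opt = ln(k₂/k₁)/(k₂−k₁) gives C_{P,max}/C_{A0} = (k₁/k₂)^[k₂/(k₂−k₁)].
= (3.85/0.0620)^(0.0620/(0.0620−3.85)) = (62.10)^(-0.01637) = 0.9347.
C_{P,max} = 0.9347×1.18 = 1.10 mol/dm³.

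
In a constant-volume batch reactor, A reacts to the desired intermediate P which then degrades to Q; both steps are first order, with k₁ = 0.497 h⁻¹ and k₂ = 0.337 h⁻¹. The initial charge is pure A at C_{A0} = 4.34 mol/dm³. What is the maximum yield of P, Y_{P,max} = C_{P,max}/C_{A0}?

At the optimum, C_{P,max}/C_{A0} = (k₁/k₂)^[k₂/(k₂−k₁)].
= (0.497/0.337)^(0.337/(0.337−0.497)) = (1.475)^(-2.106) = 0.4412.

0.441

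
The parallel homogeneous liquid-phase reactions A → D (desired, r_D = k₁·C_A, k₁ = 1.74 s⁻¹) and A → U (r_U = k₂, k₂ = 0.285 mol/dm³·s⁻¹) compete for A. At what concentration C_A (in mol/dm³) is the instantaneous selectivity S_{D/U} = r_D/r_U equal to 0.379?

0.0621 mol/dm³

S_{D/U} = (k₁/k₂)·C_A ⇒ C_A = S·k₂/k₁.
= 0.379×0.285/1.74 = 0.0621 mol/dm³.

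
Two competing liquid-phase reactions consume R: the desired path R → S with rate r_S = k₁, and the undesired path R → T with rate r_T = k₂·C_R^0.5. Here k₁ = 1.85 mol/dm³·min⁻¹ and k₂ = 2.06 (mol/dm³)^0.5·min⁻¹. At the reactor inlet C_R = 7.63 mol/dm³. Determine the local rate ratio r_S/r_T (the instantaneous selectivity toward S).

S_{S/T} = r_S/r_T = (k₁)/(k₂·C_R^0.5) = (k₁/k₂)·C_R^-0.5.
= (1.85) / (2.06×7.630^0.5) = 1.850/5.690 = 0.325.
The undesired path is higher order in R, so low C_R (CSTR or dilute feed) favours S.

0.325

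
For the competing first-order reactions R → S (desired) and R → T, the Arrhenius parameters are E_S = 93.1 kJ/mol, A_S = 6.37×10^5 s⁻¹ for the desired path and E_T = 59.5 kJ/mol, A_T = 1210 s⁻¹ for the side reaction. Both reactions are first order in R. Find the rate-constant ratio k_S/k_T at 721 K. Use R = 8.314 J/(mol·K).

Since both paths have the same order in R, the concentration cancels and S_{S/T} = k_S/k_T = (A_S/A_T)·exp[(E_T−E_S)/(RT)].
(E_T−E_S)/(RT) = (59.5−93.1)×10³/(8.314×721) = -33600/5994 = -5.605.
k_S/k_T = (6.37×10^5/1210)·exp(-5.605) = 526.4 × 0.003679 = 1.94.

1.94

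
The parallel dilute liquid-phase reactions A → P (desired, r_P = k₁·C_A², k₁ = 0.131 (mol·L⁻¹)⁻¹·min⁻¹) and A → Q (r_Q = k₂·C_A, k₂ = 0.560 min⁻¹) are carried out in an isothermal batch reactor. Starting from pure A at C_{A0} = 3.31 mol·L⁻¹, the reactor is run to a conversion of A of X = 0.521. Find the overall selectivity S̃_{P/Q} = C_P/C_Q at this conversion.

C_A = C_{A0}(1−X) = 1.585 mol·L⁻¹.
Along a PFR/batch, dC_Q/dC_A = −r_Q/(r_P+r_Q) = −k₂/(k₂+k₁·C_A).
Integrating from C_{A0} to C_A: C_Q = (0.560/0.131)·ln[(0.560+0.131·3.31)/(0.560+0.131·1.59)] = 4.275·ln(0.9936/0.7677) = 1.103 mol·L⁻¹.
Then C_P = (C_{A0}−C_A) − C_Q = 1.725 − 1.103 = 0.6218 mol·L⁻¹.
S̃_{P/Q} = C_P/C_Q = 0.6218/1.103 = 0.564.

0.564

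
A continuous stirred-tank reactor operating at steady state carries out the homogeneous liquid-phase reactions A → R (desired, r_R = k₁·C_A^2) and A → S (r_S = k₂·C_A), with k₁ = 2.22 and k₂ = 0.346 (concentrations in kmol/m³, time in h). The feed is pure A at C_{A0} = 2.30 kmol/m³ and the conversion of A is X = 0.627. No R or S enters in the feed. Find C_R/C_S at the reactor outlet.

5.50

Exit C_A = C_{A0}(1−X) = 2.30×0.373 = 0.8579 kmol/m³.
In a CSTR the entire volume is at exit conditions, so r_R = 2.22×0.8579^2 = 1.634 and r_S = 0.346×0.8579 = 0.2968.
Overall selectivity = C_R/C_S = r_Rτ/(r_Sτ) = r_R/r_S = 5.50.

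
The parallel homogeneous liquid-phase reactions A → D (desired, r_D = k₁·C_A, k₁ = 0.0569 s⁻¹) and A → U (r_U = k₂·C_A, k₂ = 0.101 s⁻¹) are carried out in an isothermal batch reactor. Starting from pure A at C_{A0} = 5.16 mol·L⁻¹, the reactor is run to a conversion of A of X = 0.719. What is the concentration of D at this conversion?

C_A = C_{A0}(1−X) = 1.450 mol·L⁻¹.
Both paths are first order in A, so the instantaneous fraction to D is constant: dC_D/d(−C_A) = k₁/(k₁+k₂) = 0.3604.
C_D = 0.3604·(C_{A0}−C_A) = 0.3604×3.710 = 1.34 mol·L⁻¹.

1.34 mol·L⁻¹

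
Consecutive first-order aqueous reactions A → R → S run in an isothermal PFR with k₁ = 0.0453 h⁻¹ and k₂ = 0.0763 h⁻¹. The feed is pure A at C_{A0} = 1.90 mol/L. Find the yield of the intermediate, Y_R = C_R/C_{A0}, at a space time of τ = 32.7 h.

0.212

Solving the coupled first-order balances gives C_R(τ) = [k₁/(k₂−k₁)]·C_{A0}·(e^(−k₁τ) − e^(−k₂τ)).
e^(−k₁τ) = e^(−0.0453×32.7) = e^(−1.481) = 0.2273; e^(−k₂τ) = e^(−2.495) = 0.08250.
C_R = 0.0453×1.90/(0.0763−0.0453) × (0.2273−0.08250) = 2.776×0.1448 = 0.4022 mol/L.
Y_R = C_R/C_{A0} = 0.4022/1.90 = 0.212.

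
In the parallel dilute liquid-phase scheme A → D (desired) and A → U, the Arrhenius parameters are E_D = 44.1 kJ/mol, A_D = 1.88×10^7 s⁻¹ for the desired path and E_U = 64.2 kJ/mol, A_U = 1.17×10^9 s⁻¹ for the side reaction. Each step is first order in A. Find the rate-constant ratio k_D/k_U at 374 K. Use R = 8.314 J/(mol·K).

10.3

k_D/k_U = (A_D/A_U)·exp[−(E_D−E_U)/(RT)] = (A_D/A_U)·exp[(E_U−E_D)/(RT)].
(E_U−E_D)/(RT) = (64.2−44.1)×10³/(8.314×374) = 20100/3109 = 6.464.
k_D/k_U = (1.88×10^7/1.17×10^9)·exp(6.464) = 0.01607 × 641.7 = 10.3.
Since E_D < E_U, lowering the temperature improves selectivity toward D.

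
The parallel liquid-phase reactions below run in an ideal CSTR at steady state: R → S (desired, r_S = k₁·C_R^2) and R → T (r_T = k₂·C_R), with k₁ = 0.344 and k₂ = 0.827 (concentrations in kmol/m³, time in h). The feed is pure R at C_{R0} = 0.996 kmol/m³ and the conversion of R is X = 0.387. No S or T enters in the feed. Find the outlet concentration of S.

Exit C_R = C_{R0}(1−X) = 0.996×0.613 = 0.6105 kmol/m³.
In a CSTR the entire volume is at exit conditions, so r_S = 0.344×0.6105^2 = 0.1282 and r_T = 0.827×0.6105 = 0.5049.
Fraction of consumed R going to S: r_S/(r_S+r_T) = 0.2025.
C_S = 0.2025·C_{R0}·X = 0.2025×0.996×0.387 = 0.0781 kmol/m³.

0.0781 kmol/m³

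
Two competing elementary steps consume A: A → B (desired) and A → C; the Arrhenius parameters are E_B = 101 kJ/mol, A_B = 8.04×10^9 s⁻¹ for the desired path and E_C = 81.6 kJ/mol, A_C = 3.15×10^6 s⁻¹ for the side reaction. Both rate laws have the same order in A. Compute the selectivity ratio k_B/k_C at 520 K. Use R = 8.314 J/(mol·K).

28.7

k_B/k_C = (A_B/A_C)·exp[−(E_B−E_C)/(RT)] = (A_B/A_C)·exp[(E_C−E_B)/(RT)].
(E_C−E_B)/(RT) = (81.6−101)×10³/(8.314×520) = -19400/4323 = -4.487.
k_B/k_C = (8.04×10^9/3.15×10^6)·exp(-4.487) = 2552 × 0.01125 = 28.7.
Since E_B > E_C, raising the temperature improves selectivity toward B.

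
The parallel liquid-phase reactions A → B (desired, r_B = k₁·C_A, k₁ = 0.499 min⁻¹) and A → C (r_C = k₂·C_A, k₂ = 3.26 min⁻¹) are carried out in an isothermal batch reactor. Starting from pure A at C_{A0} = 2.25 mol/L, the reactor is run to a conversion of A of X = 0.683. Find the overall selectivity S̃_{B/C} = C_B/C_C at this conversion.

C_A = C_{A0}(1−X) = 0.7132 mol/L.
Both paths are first order in A, so the instantaneous fraction to B is constant: dC_B/d(−C_A) = k₁/(k₁+k₂) = 0.1327.
C_B = 0.1327·(C_{A0}−C_A) = 0.1327×1.537 = 0.204 mol/L.
C_C = (C_{A0}−C_A)−C_B = 1.333 mol/L; S̃_{B/C} = 0.2040/1.333 = 0.153.

0.153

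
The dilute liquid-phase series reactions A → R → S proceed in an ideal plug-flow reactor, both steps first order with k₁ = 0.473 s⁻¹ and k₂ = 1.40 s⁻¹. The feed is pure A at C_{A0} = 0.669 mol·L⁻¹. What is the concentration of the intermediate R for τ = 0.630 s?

For first-order series with pure A initially, C_R(τ) = k₁C_{A0}/(k₂−k₁)·(e^(−k₁τ) − e^(−k₂τ)).
e^(−k₁τ) = e^(−0.473×0.630) = e^(−0.2980) = 0.7423; e^(−k₂τ) = e^(−0.8820) = 0.4140.
C_R = 0.473×0.669/(1.40−0.473) × (0.7423−0.4140) = 0.3414×0.3284 = 0.1121 mol·L⁻¹.

0.112 mol·L⁻¹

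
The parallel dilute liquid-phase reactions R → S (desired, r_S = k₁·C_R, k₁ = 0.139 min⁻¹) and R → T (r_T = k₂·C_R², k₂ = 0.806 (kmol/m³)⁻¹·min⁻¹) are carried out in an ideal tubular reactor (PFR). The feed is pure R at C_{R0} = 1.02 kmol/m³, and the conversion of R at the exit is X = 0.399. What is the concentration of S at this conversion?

0.0720 kmol/m³

C_R = C_{R0}(1−X) = 0.6130 kmol/m³.
Along a PFR/batch, dC_S/dC_R = −r_S/(r_S+r_T) = −k₁/(k₁+k₂·C_R).
Integrating from C_{R0} to C_R: C_S = (0.139/0.806)·ln[(0.139+0.806·1.02)/(0.139+0.806·0.613)] = 0.1725·ln(0.9611/0.6331) = 0.07200 kmol/m³.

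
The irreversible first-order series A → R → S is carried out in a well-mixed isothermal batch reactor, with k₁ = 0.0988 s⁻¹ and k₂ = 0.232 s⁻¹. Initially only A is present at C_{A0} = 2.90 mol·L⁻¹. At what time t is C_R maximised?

The intermediate peaks when r₁ = r₂, i.e. k₁e^(−k₁t) = k₂e^(−k₂t), giving t_opt = ln(k₂/k₁)/(k₂−k₁).
= ln(0.232/0.0988)/(0.232−0.0988) = ln(2.348)/0.1332 = 0.8536/0.1332 = 6.41 s.

6.41 s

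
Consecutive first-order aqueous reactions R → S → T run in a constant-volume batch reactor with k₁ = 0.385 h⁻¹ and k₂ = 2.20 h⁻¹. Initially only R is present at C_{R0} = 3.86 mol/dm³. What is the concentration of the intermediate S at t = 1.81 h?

0.393 mol/dm³

Solving the coupled first-order balances gives C_S(t) = [k₁/(k₂−k₁)]·C_{R0}·(e^(−k₁t) − e^(−k₂t)).
e^(−k₁t) = e^(−0.385×1.81) = e^(−0.6969) = 0.4982; e^(−k₂t) = e^(−3.982) = 0.01865.
C_S = 0.385×3.86/(2.20−0.385) × (0.4982−0.01865) = 0.8188×0.4795 = 0.3926 mol/dm³.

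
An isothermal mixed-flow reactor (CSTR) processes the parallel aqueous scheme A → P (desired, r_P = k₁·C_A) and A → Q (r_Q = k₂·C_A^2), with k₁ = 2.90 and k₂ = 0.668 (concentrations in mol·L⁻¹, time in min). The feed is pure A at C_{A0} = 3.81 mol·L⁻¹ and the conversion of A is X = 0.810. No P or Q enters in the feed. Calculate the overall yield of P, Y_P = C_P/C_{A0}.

0.694

Exit C_A = C_{A0}(1−X) = 3.81×0.190 = 0.7239 mol·L⁻¹.
In a CSTR the entire volume is at exit conditions, so r_P = 2.90×0.7239 = 2.099 and r_Q = 0.668×0.7239^2 = 0.3501.
Fraction of consumed A going to P: r_P/(r_P+r_Q) = 0.8571.
C_P = 0.8571·C_{A0}·X = 0.8571×3.81×0.810 = 2.65 mol·L⁻¹; Y_P = C_P/C_{A0} = 0.694.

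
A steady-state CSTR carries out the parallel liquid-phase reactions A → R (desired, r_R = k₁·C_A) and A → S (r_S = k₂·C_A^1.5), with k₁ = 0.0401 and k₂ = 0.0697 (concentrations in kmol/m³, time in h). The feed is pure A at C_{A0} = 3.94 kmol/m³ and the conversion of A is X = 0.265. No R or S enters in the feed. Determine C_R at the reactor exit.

0.264 kmol/m³

Exit C_A = C_{A0}(1−X) = 3.94×0.735 = 2.896 kmol/m³.
Rates in a CSTR are evaluated at the outlet concentration: r_R = 0.0401×2.896 = 0.1161, r_S = 0.0697×2.896^1.5 = 0.3435.
Fraction of consumed A going to R: r_R/(r_R+r_S) = 0.2527.
C_R = 0.2527·C_{A0}·X = 0.2527×3.94×0.265 = 0.264 kmol/m³.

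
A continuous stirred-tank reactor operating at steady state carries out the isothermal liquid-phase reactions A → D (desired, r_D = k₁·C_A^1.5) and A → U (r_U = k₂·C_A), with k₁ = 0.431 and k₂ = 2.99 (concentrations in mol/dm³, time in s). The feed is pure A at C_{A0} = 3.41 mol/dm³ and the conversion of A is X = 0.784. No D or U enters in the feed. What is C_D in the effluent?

Exit C_A = C_{A0}(1−X) = 3.41×0.216 = 0.7366 mol/dm³.
A CSTR operates uniformly at the exit composition, giving r_D = 0.2725 and r_U = 2.202 (each k·C_A^n at C_A = 0.7366).
Fraction of consumed A going to D: r_D/(r_D+r_U) = 0.1101.
C_D = 0.1101·C_{A0}·X = 0.1101×3.41×0.784 = 0.294 mol/dm³.

0.294 mol/dm³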